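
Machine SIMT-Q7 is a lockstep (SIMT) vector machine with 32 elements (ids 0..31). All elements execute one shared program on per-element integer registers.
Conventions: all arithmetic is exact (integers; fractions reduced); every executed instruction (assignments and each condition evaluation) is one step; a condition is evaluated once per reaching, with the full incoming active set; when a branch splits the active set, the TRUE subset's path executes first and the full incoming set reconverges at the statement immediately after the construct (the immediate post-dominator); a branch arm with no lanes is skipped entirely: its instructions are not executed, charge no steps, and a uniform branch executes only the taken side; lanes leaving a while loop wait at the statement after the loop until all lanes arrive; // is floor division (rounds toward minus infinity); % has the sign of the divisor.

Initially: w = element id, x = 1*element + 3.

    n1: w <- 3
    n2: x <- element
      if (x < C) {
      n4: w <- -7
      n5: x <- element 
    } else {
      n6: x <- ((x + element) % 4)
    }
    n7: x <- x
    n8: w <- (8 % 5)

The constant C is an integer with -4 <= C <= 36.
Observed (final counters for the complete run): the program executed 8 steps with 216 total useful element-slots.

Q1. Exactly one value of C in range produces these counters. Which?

Answer: C = 24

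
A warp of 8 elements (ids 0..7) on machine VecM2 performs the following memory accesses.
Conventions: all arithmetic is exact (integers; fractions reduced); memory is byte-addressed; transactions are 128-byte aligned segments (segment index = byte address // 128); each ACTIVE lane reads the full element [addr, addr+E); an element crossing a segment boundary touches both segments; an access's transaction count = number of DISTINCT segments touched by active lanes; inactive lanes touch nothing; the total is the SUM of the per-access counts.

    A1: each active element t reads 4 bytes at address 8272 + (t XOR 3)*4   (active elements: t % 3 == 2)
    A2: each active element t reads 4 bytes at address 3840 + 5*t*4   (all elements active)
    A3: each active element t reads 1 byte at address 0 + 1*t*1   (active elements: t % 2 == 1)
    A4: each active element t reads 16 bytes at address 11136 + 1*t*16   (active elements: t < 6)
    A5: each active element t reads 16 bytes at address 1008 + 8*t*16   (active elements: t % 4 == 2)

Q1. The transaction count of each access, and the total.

A1: 1 transaction
A2: 2 transactions
A3: 1 transaction
A4: 1 transaction
A5: 2 transactions

Answer: 1,2,1,1,2; total 7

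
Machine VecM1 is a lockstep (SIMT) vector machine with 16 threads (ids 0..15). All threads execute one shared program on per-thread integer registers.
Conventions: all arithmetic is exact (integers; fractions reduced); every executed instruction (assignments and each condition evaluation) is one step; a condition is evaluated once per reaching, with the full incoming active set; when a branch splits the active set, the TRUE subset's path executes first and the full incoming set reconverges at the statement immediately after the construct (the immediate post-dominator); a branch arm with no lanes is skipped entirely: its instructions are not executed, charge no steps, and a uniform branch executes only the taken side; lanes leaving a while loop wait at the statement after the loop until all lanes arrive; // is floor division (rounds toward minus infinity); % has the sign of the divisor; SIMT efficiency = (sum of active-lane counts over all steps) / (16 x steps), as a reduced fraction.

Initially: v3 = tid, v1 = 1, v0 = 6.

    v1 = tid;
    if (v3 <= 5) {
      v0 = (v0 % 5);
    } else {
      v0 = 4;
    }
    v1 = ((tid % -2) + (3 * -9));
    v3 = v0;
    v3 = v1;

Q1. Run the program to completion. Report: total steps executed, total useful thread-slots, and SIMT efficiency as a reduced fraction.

Answer: 7 steps, 96 useful, 6/7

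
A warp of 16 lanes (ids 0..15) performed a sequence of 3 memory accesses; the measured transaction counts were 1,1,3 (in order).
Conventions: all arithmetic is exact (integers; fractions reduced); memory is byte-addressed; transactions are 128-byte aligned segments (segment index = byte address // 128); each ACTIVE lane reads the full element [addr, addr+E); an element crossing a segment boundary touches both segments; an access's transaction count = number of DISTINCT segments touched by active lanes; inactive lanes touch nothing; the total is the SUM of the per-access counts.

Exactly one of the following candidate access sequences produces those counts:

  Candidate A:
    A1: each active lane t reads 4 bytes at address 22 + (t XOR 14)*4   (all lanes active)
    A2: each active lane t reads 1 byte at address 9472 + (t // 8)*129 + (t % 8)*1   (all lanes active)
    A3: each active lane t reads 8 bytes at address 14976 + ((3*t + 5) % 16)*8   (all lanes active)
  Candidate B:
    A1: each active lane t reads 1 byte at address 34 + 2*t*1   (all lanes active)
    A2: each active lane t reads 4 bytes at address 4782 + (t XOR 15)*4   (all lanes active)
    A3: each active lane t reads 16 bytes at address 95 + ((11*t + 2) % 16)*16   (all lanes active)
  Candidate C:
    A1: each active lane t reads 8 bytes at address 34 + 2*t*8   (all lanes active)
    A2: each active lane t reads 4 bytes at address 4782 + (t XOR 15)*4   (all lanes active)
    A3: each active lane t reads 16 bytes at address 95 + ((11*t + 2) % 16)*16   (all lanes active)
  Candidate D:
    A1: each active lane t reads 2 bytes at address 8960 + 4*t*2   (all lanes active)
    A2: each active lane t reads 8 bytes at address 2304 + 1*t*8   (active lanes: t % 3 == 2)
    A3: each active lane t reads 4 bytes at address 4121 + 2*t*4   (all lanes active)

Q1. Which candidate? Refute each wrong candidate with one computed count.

A: A2 gives 2 transactions, not 1
C: A1 gives 3 transactions, not 1
D: A3 gives 2 transactions, not 3
B: all counts match (1,1,3)

Answer: B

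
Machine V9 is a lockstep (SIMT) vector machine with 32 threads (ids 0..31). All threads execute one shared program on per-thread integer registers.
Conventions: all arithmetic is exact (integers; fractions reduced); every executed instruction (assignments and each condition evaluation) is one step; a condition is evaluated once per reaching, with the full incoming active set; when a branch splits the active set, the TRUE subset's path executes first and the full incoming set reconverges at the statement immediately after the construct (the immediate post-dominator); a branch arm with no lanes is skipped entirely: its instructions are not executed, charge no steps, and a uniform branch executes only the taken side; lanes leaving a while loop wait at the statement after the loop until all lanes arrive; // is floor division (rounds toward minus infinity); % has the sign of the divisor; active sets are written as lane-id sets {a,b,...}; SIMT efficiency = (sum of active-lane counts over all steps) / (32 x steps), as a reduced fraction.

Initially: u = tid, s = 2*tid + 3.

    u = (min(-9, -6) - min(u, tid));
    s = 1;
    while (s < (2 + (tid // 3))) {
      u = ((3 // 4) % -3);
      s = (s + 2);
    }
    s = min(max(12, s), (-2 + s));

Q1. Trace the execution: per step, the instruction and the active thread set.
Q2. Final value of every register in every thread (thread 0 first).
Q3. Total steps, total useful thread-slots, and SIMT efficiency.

step 0: u <- (min(-9, -6) - min(u, tid)) {0,1,2,3,4,5,6,7,8,9,10,11,12,13,14,15,16,17,18,19,20,21,22,23,24,25,26,27,28,29,30,31}
step 1: s <- 1                       {0,1,2,3,4,5,6,7,8,9,10,11,12,13,14,15,16,17,18,19,20,21,22,23,24,25,26,27,28,29,30,31}
step 2: eval (s < (2 + (tid // 3)))  {0,1,2,3,4,5,6,7,8,9,10,11,12,13,14,15,16,17,18,19,20,21,22,23,24,25,26,27,28,29,30,31}
step 3: u <- ((3 // 4) % -3)         {0,1,2,3,4,5,6,7,8,9,10,11,12,13,14,15,16,17,18,19,20,21,22,23,24,25,26,27,28,29,30,31}
step 4: s <- (s + 2)                 {0,1,2,3,4,5,6,7,8,9,10,11,12,13,14,15,16,17,18,19,20,21,22,23,24,25,26,27,28,29,30,31}
step 5: eval (s < (2 + (tid // 3)))  {0,1,2,3,4,5,6,7,8,9,10,11,12,13,14,15,16,17,18,19,20,21,22,23,24,25,26,27,28,29,30,31}
step 6: u <- ((3 // 4) % -3)         {6,7,8,9,10,11,12,13,14,15,16,17,18,19,20,21,22,23,24,25,26,27,28,29,30,31}
step 7: s <- (s + 2)                 {6,7,8,9,10,11,12,13,14,15,16,17,18,19,20,21,22,23,24,25,26,27,28,29,30,31}
step 8: eval (s < (2 + (tid // 3)))  {6,7,8,9,10,11,12,13,14,15,16,17,18,19,20,21,22,23,24,25,26,27,28,29,30,31}
step 9: u <- ((3 // 4) % -3)         {12,13,14,15,16,17,18,19,20,21,22,23,24,25,26,27,28,29,30,31}
step 10: s <- (s + 2)                 {12,13,14,15,16,17,18,19,20,21,22,23,24,25,26,27,28,29,30,31}
step 11: eval (s < (2 + (tid // 3)))  {12,13,14,15,16,17,18,19,20,21,22,23,24,25,26,27,28,29,30,31}
step 12: u <- ((3 // 4) % -3)         {18,19,20,21,22,23,24,25,26,27,28,29,30,31}
step 13: s <- (s + 2)                 {18,19,20,21,22,23,24,25,26,27,28,29,30,31}
step 14: eval (s < (2 + (tid // 3)))  {18,19,20,21,22,23,24,25,26,27,28,29,30,31}
step 15: u <- ((3 // 4) % -3)         {24,25,26,27,28,29,30,31}
step 16: s <- (s + 2)                 {24,25,26,27,28,29,30,31}
step 17: eval (s < (2 + (tid // 3)))  {24,25,26,27,28,29,30,31}
step 18: u <- ((3 // 4) % -3)         {30,31}
step 19: s <- (s + 2)                 {30,31}
step 20: eval (s < (2 + (tid // 3)))  {30,31}
step 21: s <- min(max(12, s), (-2 + s)) {0,1,2,3,4,5,6,7,8,9,10,11,12,13,14,15,16,17,18,19,20,21,22,23,24,25,26,27,28,29,30,31}

Answer: 22 steps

u: 0,0,0,0,0,0,0,0,0,0,0,0,0,0,0,0,0,0,0,0,0,0,0,0,0,0,0,0,0,0,0,0
s: 1,1,1,1,1,1,3,3,3,3,3,3,5,5,5,5,5,5,7,7,7,7,7,7,9,9,9,9,9,9,11,11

steps = 22; useful = 434; efficiency = 434/704 = 217/352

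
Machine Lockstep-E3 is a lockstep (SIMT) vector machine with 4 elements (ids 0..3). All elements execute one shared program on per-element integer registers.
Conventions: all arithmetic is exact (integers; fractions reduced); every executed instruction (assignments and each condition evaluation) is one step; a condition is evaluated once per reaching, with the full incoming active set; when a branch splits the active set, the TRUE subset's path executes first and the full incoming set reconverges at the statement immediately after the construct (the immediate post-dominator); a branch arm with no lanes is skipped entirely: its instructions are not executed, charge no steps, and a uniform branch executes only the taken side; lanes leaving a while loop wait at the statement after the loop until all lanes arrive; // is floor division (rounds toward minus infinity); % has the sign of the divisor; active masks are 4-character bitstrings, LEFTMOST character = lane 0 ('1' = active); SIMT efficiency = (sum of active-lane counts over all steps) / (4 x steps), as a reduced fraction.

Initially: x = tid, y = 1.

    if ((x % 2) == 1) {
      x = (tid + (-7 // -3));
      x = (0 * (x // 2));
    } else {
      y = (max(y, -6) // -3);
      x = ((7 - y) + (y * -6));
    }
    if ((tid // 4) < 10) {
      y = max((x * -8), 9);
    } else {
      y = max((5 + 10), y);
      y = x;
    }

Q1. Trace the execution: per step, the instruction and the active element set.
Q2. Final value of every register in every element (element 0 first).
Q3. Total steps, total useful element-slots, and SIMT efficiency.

step 0: eval ((x % 2) == 1)          1111
step 1: x <- (tid + (-7 // -3))      0101
step 2: x <- (0 * (x // 2))          0101
step 3: y <- (max(y, -6) // -3)      1010
step 4: x <- ((7 - y) + (y * -6))    1010
step 5: eval ((tid // 4) < 10)       1111
step 6: y <- max((x * -8), 9)        1111

Answer: 7 steps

x: 14,0,14,0
y: 9,9,9,9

steps = 7; useful = 20; efficiency = 20/28 = 5/7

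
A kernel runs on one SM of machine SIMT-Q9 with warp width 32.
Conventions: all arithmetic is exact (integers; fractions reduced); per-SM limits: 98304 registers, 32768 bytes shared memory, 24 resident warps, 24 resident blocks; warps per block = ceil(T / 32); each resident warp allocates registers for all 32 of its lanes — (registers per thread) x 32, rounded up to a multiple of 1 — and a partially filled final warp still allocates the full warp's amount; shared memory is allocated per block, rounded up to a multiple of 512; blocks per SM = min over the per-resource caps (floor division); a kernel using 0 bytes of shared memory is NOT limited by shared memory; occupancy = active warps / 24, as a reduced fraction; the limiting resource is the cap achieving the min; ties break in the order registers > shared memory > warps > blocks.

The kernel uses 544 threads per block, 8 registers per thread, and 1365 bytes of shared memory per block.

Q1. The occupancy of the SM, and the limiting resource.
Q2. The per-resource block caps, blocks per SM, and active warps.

Answer: occupancy 17/24, limited by warps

registers: 22 blocks
shared memory: 21 blocks
warps: 1 block
blocks: 24 blocks

Answer: 1 block, 17 active warps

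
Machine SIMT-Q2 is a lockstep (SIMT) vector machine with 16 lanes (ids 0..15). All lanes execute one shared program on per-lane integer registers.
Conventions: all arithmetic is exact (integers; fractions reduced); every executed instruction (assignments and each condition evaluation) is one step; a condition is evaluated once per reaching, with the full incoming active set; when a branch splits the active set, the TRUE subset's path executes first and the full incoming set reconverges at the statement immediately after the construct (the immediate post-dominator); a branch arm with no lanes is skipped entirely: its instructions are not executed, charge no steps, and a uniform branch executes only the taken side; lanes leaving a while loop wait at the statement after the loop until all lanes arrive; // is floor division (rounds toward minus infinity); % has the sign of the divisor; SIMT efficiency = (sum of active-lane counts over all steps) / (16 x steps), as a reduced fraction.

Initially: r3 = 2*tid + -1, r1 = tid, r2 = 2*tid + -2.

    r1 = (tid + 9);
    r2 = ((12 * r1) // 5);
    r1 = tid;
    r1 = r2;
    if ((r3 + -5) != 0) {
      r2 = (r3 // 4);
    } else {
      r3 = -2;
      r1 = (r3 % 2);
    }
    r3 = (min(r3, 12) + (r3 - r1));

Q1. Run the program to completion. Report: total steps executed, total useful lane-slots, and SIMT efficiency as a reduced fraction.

Answer: 9 steps, 113 useful, 113/144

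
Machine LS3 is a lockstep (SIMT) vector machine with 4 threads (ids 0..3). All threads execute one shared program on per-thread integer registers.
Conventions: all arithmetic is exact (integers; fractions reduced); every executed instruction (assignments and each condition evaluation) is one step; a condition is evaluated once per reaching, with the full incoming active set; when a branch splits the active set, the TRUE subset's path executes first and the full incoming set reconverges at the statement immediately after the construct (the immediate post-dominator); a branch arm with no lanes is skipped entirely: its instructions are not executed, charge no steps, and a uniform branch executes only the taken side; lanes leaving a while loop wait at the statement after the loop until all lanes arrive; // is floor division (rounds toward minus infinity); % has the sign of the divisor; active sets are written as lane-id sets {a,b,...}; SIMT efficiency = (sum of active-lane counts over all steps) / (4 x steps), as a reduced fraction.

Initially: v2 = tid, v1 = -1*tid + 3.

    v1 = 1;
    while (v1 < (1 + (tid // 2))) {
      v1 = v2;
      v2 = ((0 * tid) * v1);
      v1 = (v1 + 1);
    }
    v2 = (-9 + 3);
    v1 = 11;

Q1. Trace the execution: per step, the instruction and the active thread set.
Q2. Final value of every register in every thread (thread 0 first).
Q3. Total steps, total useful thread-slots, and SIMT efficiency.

step 0: v1 <- 1                      {0,1,2,3}
step 1: eval (v1 < (1 + (tid // 2))) {0,1,2,3}
step 2: v1 <- v2                     {2,3}
step 3: v2 <- ((0 * tid) * v1)       {2,3}
step 4: v1 <- (v1 + 1)               {2,3}
step 5: eval (v1 < (1 + (tid // 2))) {2,3}
step 6: v2 <- (-9 + 3)               {0,1,2,3}
step 7: v1 <- 11                     {0,1,2,3}

Answer: 8 steps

v2: -6,-6,-6,-6
v1: 11,11,11,11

steps = 8; useful = 24; efficiency = 24/32 = 3/4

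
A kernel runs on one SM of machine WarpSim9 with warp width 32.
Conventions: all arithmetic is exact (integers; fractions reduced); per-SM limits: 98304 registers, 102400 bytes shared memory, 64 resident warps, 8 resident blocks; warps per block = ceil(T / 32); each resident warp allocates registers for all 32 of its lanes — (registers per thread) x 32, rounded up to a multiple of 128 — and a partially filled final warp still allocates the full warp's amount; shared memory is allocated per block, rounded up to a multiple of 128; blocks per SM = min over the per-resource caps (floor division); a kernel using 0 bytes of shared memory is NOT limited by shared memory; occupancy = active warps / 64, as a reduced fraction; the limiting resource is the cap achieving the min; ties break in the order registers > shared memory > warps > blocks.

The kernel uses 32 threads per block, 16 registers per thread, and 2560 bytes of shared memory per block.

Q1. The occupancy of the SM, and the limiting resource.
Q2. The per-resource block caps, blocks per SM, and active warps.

Answer: occupancy 1/8, limited by blocks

registers: 192 blocks
shared memory: 40 blocks
warps: 64 blocks
blocks: 8 blocks

Answer: 8 blocks, 8 active warps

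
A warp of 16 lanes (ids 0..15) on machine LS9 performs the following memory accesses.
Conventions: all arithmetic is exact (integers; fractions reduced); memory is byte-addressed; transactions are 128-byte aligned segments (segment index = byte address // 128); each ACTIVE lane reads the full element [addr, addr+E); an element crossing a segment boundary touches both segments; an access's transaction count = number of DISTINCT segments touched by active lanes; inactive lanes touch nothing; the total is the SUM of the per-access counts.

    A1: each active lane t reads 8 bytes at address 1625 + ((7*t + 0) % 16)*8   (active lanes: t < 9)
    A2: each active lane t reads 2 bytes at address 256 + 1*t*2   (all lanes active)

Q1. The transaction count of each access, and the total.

A1: 2 transactions
A2: 1 transaction

Answer: 2,1; total 3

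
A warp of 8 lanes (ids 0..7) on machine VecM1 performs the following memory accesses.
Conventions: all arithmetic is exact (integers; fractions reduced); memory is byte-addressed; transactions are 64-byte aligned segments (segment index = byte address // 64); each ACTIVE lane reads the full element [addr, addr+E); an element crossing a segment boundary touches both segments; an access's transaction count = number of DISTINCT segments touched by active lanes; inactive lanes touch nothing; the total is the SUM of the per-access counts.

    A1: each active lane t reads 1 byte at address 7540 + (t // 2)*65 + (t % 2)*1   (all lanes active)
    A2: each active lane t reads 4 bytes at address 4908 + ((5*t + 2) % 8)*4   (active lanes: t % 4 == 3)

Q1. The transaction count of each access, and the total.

A1: 4 transactions
A2: 2 transactions

Answer: 4,2; total 6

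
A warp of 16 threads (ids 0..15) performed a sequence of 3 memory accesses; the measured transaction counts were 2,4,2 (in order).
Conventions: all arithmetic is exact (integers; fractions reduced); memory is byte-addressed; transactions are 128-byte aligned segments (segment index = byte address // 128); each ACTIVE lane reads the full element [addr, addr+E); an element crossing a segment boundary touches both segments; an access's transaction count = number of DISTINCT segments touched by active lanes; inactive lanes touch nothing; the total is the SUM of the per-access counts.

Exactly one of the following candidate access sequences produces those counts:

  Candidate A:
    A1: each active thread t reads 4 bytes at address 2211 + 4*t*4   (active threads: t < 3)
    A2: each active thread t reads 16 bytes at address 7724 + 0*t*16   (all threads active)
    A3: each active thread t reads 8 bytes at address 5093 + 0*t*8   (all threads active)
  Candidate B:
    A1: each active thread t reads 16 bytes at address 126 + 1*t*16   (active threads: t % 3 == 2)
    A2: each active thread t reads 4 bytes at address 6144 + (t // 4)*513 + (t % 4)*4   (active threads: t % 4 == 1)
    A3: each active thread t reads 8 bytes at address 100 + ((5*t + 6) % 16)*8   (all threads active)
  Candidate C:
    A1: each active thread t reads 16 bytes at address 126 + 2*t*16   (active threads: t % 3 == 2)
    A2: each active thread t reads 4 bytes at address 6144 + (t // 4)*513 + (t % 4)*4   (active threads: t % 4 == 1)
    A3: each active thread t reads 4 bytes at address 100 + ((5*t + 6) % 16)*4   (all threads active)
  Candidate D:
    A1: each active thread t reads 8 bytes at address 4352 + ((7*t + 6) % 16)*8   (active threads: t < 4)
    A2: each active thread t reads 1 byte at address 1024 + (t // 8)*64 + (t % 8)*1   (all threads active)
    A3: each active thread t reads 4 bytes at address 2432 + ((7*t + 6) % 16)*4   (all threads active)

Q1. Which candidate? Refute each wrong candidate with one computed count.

A: A1 gives 1 transaction, not 2
C: A1 gives 4 transactions, not 2
D: A1 gives 1 transaction, not 2
B: all counts match (2,4,2)

Answer: B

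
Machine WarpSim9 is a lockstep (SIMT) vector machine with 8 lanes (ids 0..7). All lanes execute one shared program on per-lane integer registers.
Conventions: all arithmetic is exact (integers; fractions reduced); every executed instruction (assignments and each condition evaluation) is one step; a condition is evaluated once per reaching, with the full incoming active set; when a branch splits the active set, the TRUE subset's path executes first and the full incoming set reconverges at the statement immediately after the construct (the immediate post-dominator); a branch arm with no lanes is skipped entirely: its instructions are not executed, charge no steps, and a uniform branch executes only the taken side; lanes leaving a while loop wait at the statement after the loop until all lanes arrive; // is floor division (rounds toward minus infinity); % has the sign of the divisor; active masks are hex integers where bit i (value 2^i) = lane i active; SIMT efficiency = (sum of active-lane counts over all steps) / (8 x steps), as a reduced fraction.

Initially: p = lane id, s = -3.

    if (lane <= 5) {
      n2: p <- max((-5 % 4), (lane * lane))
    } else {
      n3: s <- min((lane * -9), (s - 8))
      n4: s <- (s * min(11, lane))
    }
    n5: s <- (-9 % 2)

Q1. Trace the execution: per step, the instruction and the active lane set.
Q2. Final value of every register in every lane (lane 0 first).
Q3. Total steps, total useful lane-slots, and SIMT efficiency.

step 0: eval (lane <= 5)             0xff
step 1: p <- max((-5 % 4), (lane * lane)) 0x3f
step 2: s <- min((lane * -9), (s - 8)) 0xc0
step 3: s <- (s * min(11, lane))     0xc0
step 4: s <- (-9 % 2)                0xff

Answer: 5 steps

p: 3,3,4,9,16,25,6,7
s: 1,1,1,1,1,1,1,1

steps = 5; useful = 26; efficiency = 26/40 = 13/20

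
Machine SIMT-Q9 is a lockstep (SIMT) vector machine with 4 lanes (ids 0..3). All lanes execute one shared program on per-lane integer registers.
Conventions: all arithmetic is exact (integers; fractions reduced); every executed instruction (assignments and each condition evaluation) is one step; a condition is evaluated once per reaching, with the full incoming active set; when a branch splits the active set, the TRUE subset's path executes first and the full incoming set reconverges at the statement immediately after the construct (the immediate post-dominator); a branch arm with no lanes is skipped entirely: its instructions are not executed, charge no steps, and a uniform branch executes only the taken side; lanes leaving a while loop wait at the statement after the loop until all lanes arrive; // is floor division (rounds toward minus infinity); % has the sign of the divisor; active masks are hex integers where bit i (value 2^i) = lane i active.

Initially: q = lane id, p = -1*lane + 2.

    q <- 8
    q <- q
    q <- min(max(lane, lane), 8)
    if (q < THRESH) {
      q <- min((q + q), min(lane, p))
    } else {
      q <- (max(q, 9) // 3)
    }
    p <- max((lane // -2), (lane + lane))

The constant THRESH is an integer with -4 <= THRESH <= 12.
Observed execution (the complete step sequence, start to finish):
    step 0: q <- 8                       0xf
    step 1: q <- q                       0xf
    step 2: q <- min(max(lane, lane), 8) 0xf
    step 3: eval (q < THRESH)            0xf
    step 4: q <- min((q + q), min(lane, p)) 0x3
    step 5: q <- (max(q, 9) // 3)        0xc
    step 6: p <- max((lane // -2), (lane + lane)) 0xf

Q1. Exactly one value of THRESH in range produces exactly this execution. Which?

Answer: THRESH = 2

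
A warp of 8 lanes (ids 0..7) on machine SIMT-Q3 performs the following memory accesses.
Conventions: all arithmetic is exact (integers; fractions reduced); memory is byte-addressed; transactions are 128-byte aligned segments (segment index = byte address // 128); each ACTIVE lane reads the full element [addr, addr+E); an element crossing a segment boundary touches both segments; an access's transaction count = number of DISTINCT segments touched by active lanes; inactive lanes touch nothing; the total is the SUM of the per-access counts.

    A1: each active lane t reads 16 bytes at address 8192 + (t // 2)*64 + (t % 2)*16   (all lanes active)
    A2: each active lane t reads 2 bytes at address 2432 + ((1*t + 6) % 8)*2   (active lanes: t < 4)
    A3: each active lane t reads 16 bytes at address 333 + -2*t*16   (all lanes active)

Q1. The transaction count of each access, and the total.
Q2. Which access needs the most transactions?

A1: 2 transactions
A2: 1 transaction
A3: 3 transactions

Answer: 2,1,3; total 6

Answer: A3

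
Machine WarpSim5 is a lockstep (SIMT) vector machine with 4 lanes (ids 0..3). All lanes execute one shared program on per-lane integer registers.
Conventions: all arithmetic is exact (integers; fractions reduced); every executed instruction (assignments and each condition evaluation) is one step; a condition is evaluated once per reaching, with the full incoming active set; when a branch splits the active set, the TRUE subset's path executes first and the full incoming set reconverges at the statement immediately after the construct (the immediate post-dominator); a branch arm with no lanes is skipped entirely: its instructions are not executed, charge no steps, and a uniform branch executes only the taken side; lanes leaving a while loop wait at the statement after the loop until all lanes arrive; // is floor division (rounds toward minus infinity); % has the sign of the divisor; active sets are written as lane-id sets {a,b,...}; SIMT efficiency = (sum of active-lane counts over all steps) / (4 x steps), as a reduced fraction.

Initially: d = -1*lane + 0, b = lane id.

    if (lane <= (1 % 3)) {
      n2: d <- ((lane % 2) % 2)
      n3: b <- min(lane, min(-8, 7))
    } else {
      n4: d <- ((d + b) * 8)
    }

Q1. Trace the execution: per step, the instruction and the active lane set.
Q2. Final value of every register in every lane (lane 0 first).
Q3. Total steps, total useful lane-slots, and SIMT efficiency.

step 0: eval (lane <= (1 % 3))       {0,1,2,3}
step 1: d <- ((lane % 2) % 2)        {0,1}
step 2: b <- min(lane, min(-8, 7))   {0,1}
step 3: d <- ((d + b) * 8)           {2,3}

Answer: 4 steps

d: 0,1,0,0
b: -8,-8,2,3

steps = 4; useful = 10; efficiency = 10/16 = 5/8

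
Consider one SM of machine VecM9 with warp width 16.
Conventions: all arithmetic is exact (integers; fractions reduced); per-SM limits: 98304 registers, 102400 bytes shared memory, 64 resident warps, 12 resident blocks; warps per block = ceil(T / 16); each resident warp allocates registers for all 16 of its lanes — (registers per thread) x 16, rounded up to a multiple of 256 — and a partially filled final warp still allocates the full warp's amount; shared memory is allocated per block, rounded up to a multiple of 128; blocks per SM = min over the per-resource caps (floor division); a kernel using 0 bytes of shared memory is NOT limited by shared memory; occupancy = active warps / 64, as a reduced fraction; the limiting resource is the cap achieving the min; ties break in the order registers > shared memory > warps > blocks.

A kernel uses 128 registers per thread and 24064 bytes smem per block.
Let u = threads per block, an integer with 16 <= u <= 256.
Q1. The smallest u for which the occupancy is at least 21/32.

Answer: u = 161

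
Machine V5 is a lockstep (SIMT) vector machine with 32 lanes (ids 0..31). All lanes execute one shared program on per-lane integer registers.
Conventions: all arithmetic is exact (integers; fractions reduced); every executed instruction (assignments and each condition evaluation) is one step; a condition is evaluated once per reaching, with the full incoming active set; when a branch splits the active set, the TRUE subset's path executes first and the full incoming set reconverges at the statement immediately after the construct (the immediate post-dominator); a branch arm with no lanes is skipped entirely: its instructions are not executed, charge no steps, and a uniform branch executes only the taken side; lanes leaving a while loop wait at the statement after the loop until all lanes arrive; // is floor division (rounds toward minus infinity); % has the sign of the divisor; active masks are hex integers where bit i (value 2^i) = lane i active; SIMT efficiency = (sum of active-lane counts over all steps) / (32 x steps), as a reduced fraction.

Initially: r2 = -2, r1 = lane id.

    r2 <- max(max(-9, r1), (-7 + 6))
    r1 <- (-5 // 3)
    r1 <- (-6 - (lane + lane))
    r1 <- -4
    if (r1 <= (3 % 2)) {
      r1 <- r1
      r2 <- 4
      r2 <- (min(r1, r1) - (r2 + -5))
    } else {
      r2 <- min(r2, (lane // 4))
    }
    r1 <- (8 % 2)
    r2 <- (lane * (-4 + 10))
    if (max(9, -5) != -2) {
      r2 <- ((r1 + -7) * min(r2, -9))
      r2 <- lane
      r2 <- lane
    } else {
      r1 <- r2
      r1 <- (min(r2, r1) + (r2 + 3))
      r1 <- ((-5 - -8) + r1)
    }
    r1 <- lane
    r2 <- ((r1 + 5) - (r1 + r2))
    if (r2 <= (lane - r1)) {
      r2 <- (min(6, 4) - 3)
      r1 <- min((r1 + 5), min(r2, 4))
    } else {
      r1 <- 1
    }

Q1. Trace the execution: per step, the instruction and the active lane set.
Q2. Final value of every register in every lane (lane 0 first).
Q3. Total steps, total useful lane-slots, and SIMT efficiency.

step 0: r2 <- max(max(-9, r1), (-7 + 6)) 0xffffffff
step 1: r1 <- (-5 // 3)              0xffffffff
step 2: r1 <- (-6 - (lane + lane))   0xffffffff
step 3: r1 <- -4                     0xffffffff
step 4: eval (r1 <= (3 % 2))         0xffffffff
step 5: r1 <- r1                     0xffffffff
step 6: r2 <- 4                      0xffffffff
step 7: r2 <- (min(r1, r1) - (r2 + -5)) 0xffffffff
step 8: r1 <- (8 % 2)                0xffffffff
step 9: r2 <- (lane * (-4 + 10))     0xffffffff
step 10: eval (max(9, -5) != -2)      0xffffffff
step 11: r2 <- ((r1 + -7) * min(r2, -9)) 0xffffffff
step 12: r2 <- lane                   0xffffffff
step 13: r2 <- lane                   0xffffffff
step 14: r1 <- lane                   0xffffffff
step 15: r2 <- ((r1 + 5) - (r1 + r2)) 0xffffffff
step 16: eval (r2 <= (lane - r1))     0xffffffff
step 17: r2 <- (min(6, 4) - 3)        0xffffffe0
step 18: r1 <- min((r1 + 5), min(r2, 4)) 0xffffffe0
step 19: r1 <- 1                      0x0000001f

Answer: 20 steps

r2: 5,4,3,2,1,1,1,1,1,1,1,1,1,1,1,1,1,1,1,1,1,1,1,1,1,1,1,1,1,1,1,1
r1: 1,1,1,1,1,1,1,1,1,1,1,1,1,1,1,1,1,1,1,1,1,1,1,1,1,1,1,1,1,1,1,1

steps = 20; useful = 603; efficiency = 603/640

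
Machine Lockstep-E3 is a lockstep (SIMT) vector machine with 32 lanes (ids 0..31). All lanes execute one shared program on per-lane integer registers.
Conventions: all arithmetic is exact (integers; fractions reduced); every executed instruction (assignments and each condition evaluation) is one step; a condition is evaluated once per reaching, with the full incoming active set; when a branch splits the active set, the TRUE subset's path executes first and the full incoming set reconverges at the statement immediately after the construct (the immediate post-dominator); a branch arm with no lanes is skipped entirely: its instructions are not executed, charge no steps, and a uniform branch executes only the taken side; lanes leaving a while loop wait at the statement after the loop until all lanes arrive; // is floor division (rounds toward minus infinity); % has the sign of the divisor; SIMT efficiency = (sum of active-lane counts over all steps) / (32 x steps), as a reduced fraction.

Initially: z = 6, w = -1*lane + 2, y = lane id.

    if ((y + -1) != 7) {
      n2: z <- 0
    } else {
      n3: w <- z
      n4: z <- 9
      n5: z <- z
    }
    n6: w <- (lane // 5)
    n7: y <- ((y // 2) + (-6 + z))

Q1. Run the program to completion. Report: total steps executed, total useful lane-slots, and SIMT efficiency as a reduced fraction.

Answer: 7 steps, 130 useful, 65/112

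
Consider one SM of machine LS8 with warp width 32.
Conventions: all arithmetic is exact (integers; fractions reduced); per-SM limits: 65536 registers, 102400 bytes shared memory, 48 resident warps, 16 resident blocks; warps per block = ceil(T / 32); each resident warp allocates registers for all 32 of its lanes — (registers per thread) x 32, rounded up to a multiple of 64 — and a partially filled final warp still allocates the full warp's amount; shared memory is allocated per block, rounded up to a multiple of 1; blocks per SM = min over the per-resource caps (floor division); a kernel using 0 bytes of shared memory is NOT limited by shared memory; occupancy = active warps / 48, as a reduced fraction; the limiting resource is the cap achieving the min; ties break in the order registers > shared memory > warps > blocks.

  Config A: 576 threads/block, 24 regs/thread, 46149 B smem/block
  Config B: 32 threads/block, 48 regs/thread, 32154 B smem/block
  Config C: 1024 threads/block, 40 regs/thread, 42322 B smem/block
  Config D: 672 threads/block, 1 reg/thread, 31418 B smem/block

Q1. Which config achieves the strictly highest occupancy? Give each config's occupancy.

occupancies: A 3/4, B 1/16, C 2/3, D 7/8

Answer: D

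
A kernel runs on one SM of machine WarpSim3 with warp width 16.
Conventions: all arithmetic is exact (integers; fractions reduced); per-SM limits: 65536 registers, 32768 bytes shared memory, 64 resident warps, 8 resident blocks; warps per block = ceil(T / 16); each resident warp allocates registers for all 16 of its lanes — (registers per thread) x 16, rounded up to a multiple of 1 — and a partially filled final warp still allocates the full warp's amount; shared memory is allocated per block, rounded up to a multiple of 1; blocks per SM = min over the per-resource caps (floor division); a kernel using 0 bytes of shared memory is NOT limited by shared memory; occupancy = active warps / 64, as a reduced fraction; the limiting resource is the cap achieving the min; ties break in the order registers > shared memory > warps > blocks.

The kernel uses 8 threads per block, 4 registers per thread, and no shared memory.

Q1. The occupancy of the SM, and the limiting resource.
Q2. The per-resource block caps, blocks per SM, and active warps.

Answer: occupancy 1/8, limited by blocks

registers: 1024 blocks
shared memory: no limit (kernel uses none)
warps: 64 blocks
blocks: 8 blocks

Answer: 8 blocks, 8 active warps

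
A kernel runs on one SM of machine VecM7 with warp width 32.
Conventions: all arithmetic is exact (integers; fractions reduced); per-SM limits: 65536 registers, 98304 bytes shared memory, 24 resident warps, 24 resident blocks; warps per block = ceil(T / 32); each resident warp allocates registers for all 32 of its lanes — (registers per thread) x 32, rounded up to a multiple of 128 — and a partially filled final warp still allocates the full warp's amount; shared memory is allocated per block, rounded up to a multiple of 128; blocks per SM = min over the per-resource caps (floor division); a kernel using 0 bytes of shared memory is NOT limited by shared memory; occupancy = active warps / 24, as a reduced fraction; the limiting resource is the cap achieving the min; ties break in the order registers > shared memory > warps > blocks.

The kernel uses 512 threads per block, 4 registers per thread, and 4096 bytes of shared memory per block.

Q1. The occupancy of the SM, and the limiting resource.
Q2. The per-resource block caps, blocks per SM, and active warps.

Answer: occupancy 2/3, limited by warps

registers: 32 blocks
shared memory: 24 blocks
warps: 1 block
blocks: 24 blocks

Answer: 1 block, 16 active warps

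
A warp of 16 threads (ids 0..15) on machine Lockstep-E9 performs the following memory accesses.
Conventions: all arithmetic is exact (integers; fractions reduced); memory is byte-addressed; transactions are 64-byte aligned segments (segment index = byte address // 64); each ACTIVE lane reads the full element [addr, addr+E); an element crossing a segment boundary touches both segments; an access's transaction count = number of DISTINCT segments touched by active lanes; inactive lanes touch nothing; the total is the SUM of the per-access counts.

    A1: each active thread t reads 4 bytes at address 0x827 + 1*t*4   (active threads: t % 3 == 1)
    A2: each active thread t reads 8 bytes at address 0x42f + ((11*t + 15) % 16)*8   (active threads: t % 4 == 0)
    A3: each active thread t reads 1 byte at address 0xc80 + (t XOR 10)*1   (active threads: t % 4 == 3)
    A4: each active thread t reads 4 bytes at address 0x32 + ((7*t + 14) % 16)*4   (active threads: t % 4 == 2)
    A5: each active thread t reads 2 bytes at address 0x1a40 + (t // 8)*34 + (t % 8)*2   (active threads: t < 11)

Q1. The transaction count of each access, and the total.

A1: 2 transactions
A2: 2 transactions
A3: 1 transaction
A4: 2 transactions
A5: 1 transaction

Answer: 2,2,1,2,1; total 8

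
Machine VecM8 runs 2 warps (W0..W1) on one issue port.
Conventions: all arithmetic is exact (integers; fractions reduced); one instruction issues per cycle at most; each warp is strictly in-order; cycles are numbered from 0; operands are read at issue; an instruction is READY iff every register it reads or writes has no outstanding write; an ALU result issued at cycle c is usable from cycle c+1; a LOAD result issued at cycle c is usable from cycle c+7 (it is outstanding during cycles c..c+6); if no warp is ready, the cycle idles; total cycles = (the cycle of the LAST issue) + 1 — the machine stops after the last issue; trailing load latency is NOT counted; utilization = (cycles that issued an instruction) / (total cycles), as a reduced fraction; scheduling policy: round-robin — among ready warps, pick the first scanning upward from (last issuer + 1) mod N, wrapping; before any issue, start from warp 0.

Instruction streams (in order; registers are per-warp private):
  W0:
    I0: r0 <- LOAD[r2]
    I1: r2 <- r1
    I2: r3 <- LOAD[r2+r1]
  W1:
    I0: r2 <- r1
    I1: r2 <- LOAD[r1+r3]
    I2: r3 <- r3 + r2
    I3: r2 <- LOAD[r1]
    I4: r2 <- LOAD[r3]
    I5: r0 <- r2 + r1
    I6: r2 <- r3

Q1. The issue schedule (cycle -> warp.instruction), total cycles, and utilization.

cycle 0: W0.I0
cycle 1: W1.I0
cycle 2: W0.I1
cycle 3: W1.I1
cycle 4: W0.I2
cycle 5: idle
cycle 6: idle
cycle 7: idle
cycle 8: idle
cycle 9: idle
cycle 10: W1.I2
cycle 11: W1.I3
cycle 12: idle
cycle 13: idle
cycle 14: idle
cycle 15: idle
cycle 16: idle
cycle 17: idle
cycle 18: W1.I4
cycle 19: idle
cycle 20: idle
cycle 21: idle
cycle 22: idle
cycle 23: idle
cycle 24: idle
cycle 25: W1.I5
cycle 26: W1.I6

Answer: 27 cycles, utilization 10/27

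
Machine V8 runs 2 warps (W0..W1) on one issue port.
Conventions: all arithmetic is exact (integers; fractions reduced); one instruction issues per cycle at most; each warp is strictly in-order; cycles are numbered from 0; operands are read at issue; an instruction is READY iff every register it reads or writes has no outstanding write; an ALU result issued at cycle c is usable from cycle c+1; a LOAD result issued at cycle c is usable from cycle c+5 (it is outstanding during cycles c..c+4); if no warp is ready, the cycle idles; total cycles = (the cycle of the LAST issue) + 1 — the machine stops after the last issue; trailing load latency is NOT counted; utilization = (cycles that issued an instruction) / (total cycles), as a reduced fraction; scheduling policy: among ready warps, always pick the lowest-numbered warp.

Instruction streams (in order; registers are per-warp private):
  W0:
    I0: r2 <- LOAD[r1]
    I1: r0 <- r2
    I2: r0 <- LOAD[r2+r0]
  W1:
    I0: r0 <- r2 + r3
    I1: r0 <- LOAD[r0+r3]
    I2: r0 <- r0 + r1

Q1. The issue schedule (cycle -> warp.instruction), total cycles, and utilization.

cycle 0: W0.I0
cycle 1: W1.I0
cycle 2: W1.I1
cycle 3: idle
cycle 4: idle
cycle 5: W0.I1
cycle 6: W0.I2
cycle 7: W1.I2

Answer: 8 cycles, utilization 3/4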